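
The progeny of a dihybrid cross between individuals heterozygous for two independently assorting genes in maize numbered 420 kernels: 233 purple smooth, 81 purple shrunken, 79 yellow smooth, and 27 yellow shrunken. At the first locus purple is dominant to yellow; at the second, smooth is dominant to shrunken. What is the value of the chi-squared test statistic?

A dihybrid F₂ with independent assortment and complete dominance at both loci gives a 9:3:3:1 phenotypic ratio.
The 9:3:3:1 ratio has 16 parts, so with N = 420 the expected counts are:
  purple smooth: 420 × 9/16 = 236.25
  purple shrunken: 420 × 3/16 = 78.75
  yellow smooth: 420 × 3/16 = 78.75
  yellow shrunken: 420 × 1/16 = 26.25
χ² = Σ (O − E)² / E
  purple smooth: (233 − 236.25)² / 236.25 = 0.0447
  purple shrunken: (81 − 78.75)² / 78.75 = 0.0643
  yellow smooth: (79 − 78.75)² / 78.75 = 0.0008
  yellow shrunken: (27 − 26.25)² / 26.25 = 0.0214
χ² = 0.0447 + 0.0643 + 0.0008 + 0.0214 = 0.1312 ≈ 0.131

0.131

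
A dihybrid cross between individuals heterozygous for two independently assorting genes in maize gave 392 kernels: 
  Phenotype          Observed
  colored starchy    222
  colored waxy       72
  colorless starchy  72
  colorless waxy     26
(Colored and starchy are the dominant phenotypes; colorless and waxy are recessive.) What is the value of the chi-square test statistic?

A dihybrid F₂ with independent assortment and complete dominance at both loci gives a 9:3:3:1 phenotypic ratio.
The 9:3:3:1 ratio has 16 parts, so with N = 392 the expected counts are:
  colored starchy: 392 × 9/16 = 220.5
  colored waxy: 392 × 3/16 = 73.5
  colorless starchy: 392 × 3/16 = 73.5
  colorless waxy: 392 × 1/16 = 24.5
χ² = Σ (O − E)² / E
  colored starchy: (222 − 220.5)² / 220.5 = 0.0102
  colored waxy: (72 − 73.5)² / 73.5 = 0.0306
  colorless starchy: (72 − 73.5)² / 73.5 = 0.0306
  colorless waxy: (26 − 24.5)² / 24.5 = 0.0918
χ² = 0.0102 + 0.0306 + 0.0306 + 0.0918 = 0.1632 ≈ 0.163

0.163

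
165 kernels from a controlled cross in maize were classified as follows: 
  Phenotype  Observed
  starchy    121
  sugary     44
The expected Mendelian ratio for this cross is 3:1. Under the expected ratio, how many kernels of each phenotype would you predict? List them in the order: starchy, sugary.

Total ratio parts = 4. Expected numbers out of 165:
  starchy: 165 × 3/4 = 123.75
  sugary: 165 × 1/4 = 41.25

123.75, 41.25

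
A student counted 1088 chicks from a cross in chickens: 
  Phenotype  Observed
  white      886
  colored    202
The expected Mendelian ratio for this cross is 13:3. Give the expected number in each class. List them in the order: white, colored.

884, 204

Under the 13:3 hypothesis (Σ ratio = 16, N = 1088):
  white: 1088 × 13/16 = 884
  colored: 1088 × 3/16 = 204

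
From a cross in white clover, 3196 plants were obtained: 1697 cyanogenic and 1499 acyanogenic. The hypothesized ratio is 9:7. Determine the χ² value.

12.906

Total ratio parts = 16. Expected numbers out of 3196:
  cyanogenic: 3196 × 9/16 = 1797.75
  acyanogenic: 3196 × 7/16 = 1398.25
χ² = Σ (O − E)² / E
  cyanogenic: (1697 − 1797.75)² / 1797.75 = 5.6463
  acyanogenic: (1499 − 1398.25)² / 1398.25 = 7.2595
χ² = 5.6463 + 7.2595 = 12.9058 ≈ 12.906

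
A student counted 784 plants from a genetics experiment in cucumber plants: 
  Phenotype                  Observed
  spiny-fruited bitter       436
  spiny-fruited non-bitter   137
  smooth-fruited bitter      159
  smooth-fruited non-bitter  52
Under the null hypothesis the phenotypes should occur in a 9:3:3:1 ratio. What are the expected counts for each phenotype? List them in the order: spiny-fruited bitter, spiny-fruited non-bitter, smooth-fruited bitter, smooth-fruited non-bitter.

Total ratio parts = 16. Expected numbers out of 784:
  spiny-fruited bitter: 784 × 9/16 = 441
  spiny-fruited non-bitter: 784 × 3/16 = 147
  smooth-fruited bitter: 784 × 3/16 = 147
  smooth-fruited non-bitter: 784 × 1/16 = 49

441, 147, 147, 49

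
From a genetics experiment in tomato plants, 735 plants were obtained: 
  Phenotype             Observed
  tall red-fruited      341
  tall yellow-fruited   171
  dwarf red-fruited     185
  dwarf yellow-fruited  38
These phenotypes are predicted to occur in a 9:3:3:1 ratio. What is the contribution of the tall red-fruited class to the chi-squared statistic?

Total ratio parts = 16. Expected numbers out of 735:
  tall red-fruited: 735 × 9/16 = 413.4375
  tall yellow-fruited: 735 × 3/16 = 137.8125
  dwarf red-fruited: 735 × 3/16 = 137.8125
  dwarf yellow-fruited: 735 × 1/16 = 45.9375
Contribution of tall red-fruited: (341 − 413.4375)² / 413.4375 = 12.6916

12.692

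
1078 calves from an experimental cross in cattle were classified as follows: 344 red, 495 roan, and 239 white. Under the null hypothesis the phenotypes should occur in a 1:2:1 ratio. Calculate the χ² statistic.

Expected counts for N = 1078 under a 1:2:1 ratio (total parts = 4):
  red: 1078 × 1/4 = 269.5
  roan: 1078 × 2/4 = 539
  white: 1078 × 1/4 = 269.5
χ² = Σ (O − E)² / E
  red: (344 − 269.5)² / 269.5 = 20.5946
  roan: (495 − 539)² / 539 = 3.5918
  white: (239 − 269.5)² / 269.5 = 3.4518
χ² = 20.5946 + 3.5918 + 3.4518 = 27.6382 ≈ 27.638

27.638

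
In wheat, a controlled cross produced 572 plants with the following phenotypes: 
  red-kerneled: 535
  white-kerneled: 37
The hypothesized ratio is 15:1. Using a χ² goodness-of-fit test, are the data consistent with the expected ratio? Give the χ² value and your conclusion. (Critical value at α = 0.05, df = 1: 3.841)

0.047; consistent

Total ratio parts = 16. Expected numbers out of 572:
  red-kerneled: 572 × 15/16 = 536.25
  white-kerneled: 572 × 1/16 = 35.75
χ² = Σ (O − E)² / E
  red-kerneled: (535 − 536.25)² / 536.25 = 0.0029
  white-kerneled: (37 − 35.75)² / 35.75 = 0.0437
χ² = 0.0029 + 0.0437 = 0.0466 ≈ 0.047
Degrees of freedom = 2 − 1 = 1; critical value at α = 0.05 is 3.841.
Since 0.047 < 3.841, we fail to reject the null hypothesis — the data are consistent with the 15:1 ratio.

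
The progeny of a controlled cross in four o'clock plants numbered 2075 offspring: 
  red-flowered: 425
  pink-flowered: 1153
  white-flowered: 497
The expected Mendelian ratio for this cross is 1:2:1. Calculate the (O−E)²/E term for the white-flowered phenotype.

Expected counts for N = 2075 under a 1:2:1 ratio (total parts = 4):
  red-flowered: 2075 × 1/4 = 518.75
  pink-flowered: 2075 × 2/4 = 1037.5
  white-flowered: 2075 × 1/4 = 518.75
Contribution of white-flowered: (497 − 518.75)² / 518.75 = 0.9119

0.912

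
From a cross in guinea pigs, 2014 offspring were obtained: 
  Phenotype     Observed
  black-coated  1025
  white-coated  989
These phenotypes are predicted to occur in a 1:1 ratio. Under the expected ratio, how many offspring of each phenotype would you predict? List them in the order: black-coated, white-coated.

The 1:1 ratio has 2 parts, so with N = 2014 the expected counts are:
  black-coated: 2014 × 1/2 = 1007
  white-coated: 2014 × 1/2 = 1007

1007, 1007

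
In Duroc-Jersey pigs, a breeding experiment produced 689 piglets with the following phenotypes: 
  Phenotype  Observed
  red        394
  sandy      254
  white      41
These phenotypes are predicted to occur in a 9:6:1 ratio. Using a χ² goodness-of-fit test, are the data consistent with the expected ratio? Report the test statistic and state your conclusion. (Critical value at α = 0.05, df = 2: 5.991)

0.280; consistent

Expected counts for N = 689 under a 9:6:1 ratio (total parts = 16):
  red: 689 × 9/16 = 387.5625
  sandy: 689 × 6/16 = 258.375
  white: 689 × 1/16 = 43.0625
χ² = Σ (O − E)² / E
  red: (394 − 387.5625)² / 387.5625 = 0.1069
  sandy: (254 − 258.375)² / 258.375 = 0.0741
  white: (41 − 43.0625)² / 43.0625 = 0.0988
χ² = 0.1069 + 0.0741 + 0.0988 = 0.2798 ≈ 0.280
Degrees of freedom = 3 − 1 = 2; critical value at α = 0.05 is 5.991.
Since 0.280 < 5.991, we fail to reject the null hypothesis — the data are consistent with the 9:6:1 ratio.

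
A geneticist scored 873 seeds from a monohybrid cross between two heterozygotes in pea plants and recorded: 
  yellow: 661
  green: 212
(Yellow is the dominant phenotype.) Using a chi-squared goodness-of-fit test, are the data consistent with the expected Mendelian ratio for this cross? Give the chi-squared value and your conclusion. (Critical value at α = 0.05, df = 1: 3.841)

For a monohybrid cross between heterozygotes with complete dominance, the expected phenotypic ratio is 3:1.
The 3:1 ratio has 4 parts, so with N = 873 the expected counts are:
  yellow: 873 × 3/4 = 654.75
  green: 873 × 1/4 = 218.25
χ² = Σ (O − E)² / E
  yellow: (661 − 654.75)² / 654.75 = 0.0597
  green: (212 − 218.25)² / 218.25 = 0.1790
χ² = 0.0597 + 0.1790 = 0.2387 ≈ 0.239
Degrees of freedom = 2 − 1 = 1; critical value at α = 0.05 is 3.841.
Since 0.239 < 3.841, we fail to reject the null hypothesis — the data are consistent with the 3:1 ratio.

0.239; consistent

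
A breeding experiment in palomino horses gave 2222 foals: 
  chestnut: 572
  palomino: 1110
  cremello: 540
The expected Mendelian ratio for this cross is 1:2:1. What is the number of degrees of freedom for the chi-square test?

A goodness-of-fit test with 3 phenotype classes has df = 3 − 1 = 2.

2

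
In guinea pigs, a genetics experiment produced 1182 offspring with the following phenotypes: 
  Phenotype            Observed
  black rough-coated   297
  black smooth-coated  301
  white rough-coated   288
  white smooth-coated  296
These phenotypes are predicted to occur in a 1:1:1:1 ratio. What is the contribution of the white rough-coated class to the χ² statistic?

0.190

The 1:1:1:1 ratio has 4 parts, so with N = 1182 the expected counts are:
  black rough-coated: 1182 × 1/4 = 295.5
  black smooth-coated: 1182 × 1/4 = 295.5
  white rough-coated: 1182 × 1/4 = 295.5
  white smooth-coated: 1182 × 1/4 = 295.5
Contribution of white rough-coated: (288 − 295.5)² / 295.5 = 0.1904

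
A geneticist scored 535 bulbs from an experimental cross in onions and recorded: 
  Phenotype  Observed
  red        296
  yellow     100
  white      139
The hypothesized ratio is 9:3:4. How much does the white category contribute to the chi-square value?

0.206

Expected counts for N = 535 under a 9:3:4 ratio (total parts = 16):
  red: 535 × 9/16 = 300.9375
  yellow: 535 × 3/16 = 100.3125
  white: 535 × 4/16 = 133.75
Contribution of white: (139 − 133.75)² / 133.75 = 0.2061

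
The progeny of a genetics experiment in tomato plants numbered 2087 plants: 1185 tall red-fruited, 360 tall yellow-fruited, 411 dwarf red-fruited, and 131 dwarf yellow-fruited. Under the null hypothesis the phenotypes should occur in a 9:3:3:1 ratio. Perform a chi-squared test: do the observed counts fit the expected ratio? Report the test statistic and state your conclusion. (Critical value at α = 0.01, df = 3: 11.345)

3.603; consistent

Under the 9:3:3:1 hypothesis (Σ ratio = 16, N = 2087):
  tall red-fruited: 2087 × 9/16 = 1173.9375
  tall yellow-fruited: 2087 × 3/16 = 391.3125
  dwarf red-fruited: 2087 × 3/16 = 391.3125
  dwarf yellow-fruited: 2087 × 1/16 = 130.4375
χ² = Σ (O − E)² / E
  tall red-fruited: (1185 − 1173.9375)² / 1173.9375 = 0.1042
  tall yellow-fruited: (360 − 391.3125)² / 391.3125 = 2.5056
  dwarf red-fruited: (411 − 391.3125)² / 391.3125 = 0.9905
  dwarf yellow-fruited: (131 − 130.4375)² / 130.4375 = 0.0024
χ² = 0.1042 + 2.5056 + 0.9905 + 0.0024 = 3.6027 ≈ 3.603
Degrees of freedom = 4 − 1 = 3; critical value at α = 0.01 is 11.345.
Since 3.603 < 11.345, we fail to reject the null hypothesis — the data are consistent with the 9:3:3:1 ratio.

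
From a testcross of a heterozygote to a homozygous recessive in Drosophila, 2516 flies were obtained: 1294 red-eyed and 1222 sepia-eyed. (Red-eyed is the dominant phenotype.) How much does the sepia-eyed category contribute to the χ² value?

A testcross of a heterozygote (Aa × aa) gives a 1:1 phenotypic ratio.
The 1:1 ratio has 2 parts, so with N = 2516 the expected counts are:
  red-eyed: 2516 × 1/2 = 1258
  sepia-eyed: 2516 × 1/2 = 1258
Contribution of sepia-eyed: (1222 − 1258)² / 1258 = 1.0302

1.030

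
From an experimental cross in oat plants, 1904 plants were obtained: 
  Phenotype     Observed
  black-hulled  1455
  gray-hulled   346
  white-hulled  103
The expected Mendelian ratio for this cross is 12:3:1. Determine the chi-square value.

3.001

The 12:3:1 ratio has 16 parts, so with N = 1904 the expected counts are:
  black-hulled: 1904 × 12/16 = 1428
  gray-hulled: 1904 × 3/16 = 357
  white-hulled: 1904 × 1/16 = 119
χ² = Σ (O − E)² / E
  black-hulled: (1455 − 1428)² / 1428 = 0.5105
  gray-hulled: (346 − 357)² / 357 = 0.3389
  white-hulled: (103 − 119)² / 119 = 2.1513
χ² = 0.5105 + 0.3389 + 2.1513 = 3.0007 ≈ 3.001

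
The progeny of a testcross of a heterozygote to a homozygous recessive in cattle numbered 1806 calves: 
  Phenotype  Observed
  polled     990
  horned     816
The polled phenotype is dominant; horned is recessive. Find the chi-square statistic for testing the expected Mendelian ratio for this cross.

A testcross of a heterozygote (Aa × aa) gives a 1:1 phenotypic ratio.
Total ratio parts = 2. Expected numbers out of 1806:
  polled: 1806 × 1/2 = 903
  horned: 1806 × 1/2 = 903
χ² = Σ (O − E)² / E
  polled: (990 − 903)² / 903 = 8.3821
  horned: (816 − 903)² / 903 = 8.3821
χ² = 8.3821 + 8.3821 = 16.7642 ≈ 16.764

16.764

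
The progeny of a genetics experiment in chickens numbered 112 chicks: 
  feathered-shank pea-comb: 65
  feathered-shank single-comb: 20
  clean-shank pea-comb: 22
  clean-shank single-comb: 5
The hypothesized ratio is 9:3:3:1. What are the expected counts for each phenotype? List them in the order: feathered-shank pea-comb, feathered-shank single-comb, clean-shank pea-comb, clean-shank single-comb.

63, 21, 21, 7

Under the 9:3:3:1 hypothesis (Σ ratio = 16, N = 112):
  feathered-shank pea-comb: 112 × 9/16 = 63
  feathered-shank single-comb: 112 × 3/16 = 21
  clean-shank pea-comb: 112 × 3/16 = 21
  clean-shank single-comb: 112 × 1/16 = 7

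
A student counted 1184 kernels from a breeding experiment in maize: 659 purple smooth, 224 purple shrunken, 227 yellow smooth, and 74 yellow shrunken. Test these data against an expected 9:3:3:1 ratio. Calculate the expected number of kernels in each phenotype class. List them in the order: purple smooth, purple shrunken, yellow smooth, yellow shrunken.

The 9:3:3:1 ratio has 16 parts, so with N = 1184 the expected counts are:
  purple smooth: 1184 × 9/16 = 666
  purple shrunken: 1184 × 3/16 = 222
  yellow smooth: 1184 × 3/16 = 222
  yellow shrunken: 1184 × 1/16 = 74

666, 222, 222, 74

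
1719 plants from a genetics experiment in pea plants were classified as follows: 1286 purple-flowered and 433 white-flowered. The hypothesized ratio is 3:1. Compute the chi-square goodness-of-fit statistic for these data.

0.033

Under the 3:1 hypothesis (Σ ratio = 4, N = 1719):
  purple-flowered: 1719 × 3/4 = 1289.25
  white-flowered: 1719 × 1/4 = 429.75
χ² = Σ (O − E)² / E
  purple-flowered: (1286 − 1289.25)² / 1289.25 = 0.0082
  white-flowered: (433 − 429.75)² / 429.75 = 0.0246
χ² = 0.0082 + 0.0246 = 0.0328 ≈ 0.033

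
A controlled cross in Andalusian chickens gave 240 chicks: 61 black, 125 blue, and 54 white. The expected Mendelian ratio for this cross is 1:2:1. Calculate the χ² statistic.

Total ratio parts = 4. Expected numbers out of 240:
  black: 240 × 1/4 = 60
  blue: 240 × 2/4 = 120
  white: 240 × 1/4 = 60
χ² = Σ (O − E)² / E
  black: (61 − 60)² / 60 = 0.0167
  blue: (125 − 120)² / 120 = 0.2083
  white: (54 − 60)² / 60 = 0.6000
χ² = 0.0167 + 0.2083 + 0.6000 = 0.825

0.825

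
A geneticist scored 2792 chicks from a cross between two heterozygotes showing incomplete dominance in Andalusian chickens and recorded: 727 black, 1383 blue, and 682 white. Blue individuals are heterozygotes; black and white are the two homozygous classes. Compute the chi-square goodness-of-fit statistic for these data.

1.693

With incomplete dominance, a heterozygote × heterozygote cross gives a 1:2:1 phenotypic ratio.
The 1:2:1 ratio has 4 parts, so with N = 2792 the expected counts are:
  black: 2792 × 1/4 = 698
  blue: 2792 × 2/4 = 1396
  white: 2792 × 1/4 = 698
χ² = Σ (O − E)² / E
  black: (727 − 698)² / 698 = 1.2049
  blue: (1383 − 1396)² / 1396 = 0.1211
  white: (682 − 698)² / 698 = 0.3668
χ² = 1.2049 + 0.1211 + 0.3668 = 1.6928 ≈ 1.693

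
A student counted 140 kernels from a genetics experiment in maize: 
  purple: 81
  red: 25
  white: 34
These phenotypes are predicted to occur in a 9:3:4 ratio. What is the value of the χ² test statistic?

0.152

Expected counts for N = 140 under a 9:3:4 ratio (total parts = 16):
  purple: 140 × 9/16 = 78.75
  red: 140 × 3/16 = 26.25
  white: 140 × 4/16 = 35
χ² = Σ (O − E)² / E
  purple: (81 − 78.75)² / 78.75 = 0.0643
  red: (25 − 26.25)² / 26.25 = 0.0595
  white: (34 − 35)² / 35 = 0.0286
χ² = 0.0643 + 0.0595 + 0.0286 = 0.1524 ≈ 0.152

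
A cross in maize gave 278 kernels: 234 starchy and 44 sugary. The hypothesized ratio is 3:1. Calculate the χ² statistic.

Total ratio parts = 4. Expected numbers out of 278:
  starchy: 278 × 3/4 = 208.5
  sugary: 278 × 1/4 = 69.5
χ² = Σ (O − E)² / E
  starchy: (234 − 208.5)² / 208.5 = 3.1187
  sugary: (44 − 69.5)² / 69.5 = 9.3561
χ² = 3.1187 + 9.3561 = 12.4748 ≈ 12.475

12.475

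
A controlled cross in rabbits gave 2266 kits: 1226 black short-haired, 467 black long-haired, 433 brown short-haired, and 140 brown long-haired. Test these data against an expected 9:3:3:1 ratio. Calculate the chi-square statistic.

6.206

Under the 9:3:3:1 hypothesis (Σ ratio = 16, N = 2266):
  black short-haired: 2266 × 9/16 = 1274.625
  black long-haired: 2266 × 3/16 = 424.875
  brown short-haired: 2266 × 3/16 = 424.875
  brown long-haired: 2266 × 1/16 = 141.625
χ² = Σ (O − E)² / E
  black short-haired: (1226 − 1274.625)² / 1274.625 = 1.8550
  black long-haired: (467 − 424.875)² / 424.875 = 4.1766
  brown short-haired: (433 − 424.875)² / 424.875 = 0.1554
  brown long-haired: (140 − 141.625)² / 141.625 = 0.0186
χ² = 1.8550 + 4.1766 + 0.1554 + 0.0186 = 6.2056 ≈ 6.206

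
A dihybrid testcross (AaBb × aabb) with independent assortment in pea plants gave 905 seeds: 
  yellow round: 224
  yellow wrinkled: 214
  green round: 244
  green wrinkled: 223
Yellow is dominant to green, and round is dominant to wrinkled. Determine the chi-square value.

2.125

A dihybrid testcross with independent assortment gives a 1:1:1:1 ratio.
Expected counts for N = 905 under a 1:1:1:1 ratio (total parts = 4):
  yellow round: 905 × 1/4 = 226.25
  yellow wrinkled: 905 × 1/4 = 226.25
  green round: 905 × 1/4 = 226.25
  green wrinkled: 905 × 1/4 = 226.25
χ² = Σ (O − E)² / E
  yellow round: (224 − 226.25)² / 226.25 = 0.0224
  yellow wrinkled: (214 − 226.25)² / 226.25 = 0.6633
  green round: (244 − 226.25)² / 226.25 = 1.3925
  green wrinkled: (223 − 226.25)² / 226.25 = 0.0467
χ² = 0.0224 + 0.6633 + 1.3925 + 0.0467 = 2.1249 ≈ 2.125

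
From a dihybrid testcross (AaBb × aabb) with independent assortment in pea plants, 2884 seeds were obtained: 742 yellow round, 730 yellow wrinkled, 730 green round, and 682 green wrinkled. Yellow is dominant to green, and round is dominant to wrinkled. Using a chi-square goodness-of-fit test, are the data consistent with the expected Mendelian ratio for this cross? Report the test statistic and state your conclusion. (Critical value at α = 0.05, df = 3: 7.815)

A dihybrid testcross with independent assortment gives a 1:1:1:1 ratio.
Under the 1:1:1:1 hypothesis (Σ ratio = 4, N = 2884):
  yellow round: 2884 × 1/4 = 721
  yellow wrinkled: 2884 × 1/4 = 721
  green round: 2884 × 1/4 = 721
  green wrinkled: 2884 × 1/4 = 721
χ² = Σ (O − E)² / E
  yellow round: (742 − 721)² / 721 = 0.6117
  yellow wrinkled: (730 − 721)² / 721 = 0.1123
  green round: (730 − 721)² / 721 = 0.1123
  green wrinkled: (682 − 721)² / 721 = 2.1096
χ² = 0.6117 + 0.1123 + 0.1123 + 2.1096 = 2.9459 ≈ 2.946
Degrees of freedom = 4 − 1 = 3; critical value at α = 0.05 is 7.815.
Since 2.946 < 7.815, we fail to reject the null hypothesis — the data are consistent with the 1:1:1:1 ratio.

2.946; consistent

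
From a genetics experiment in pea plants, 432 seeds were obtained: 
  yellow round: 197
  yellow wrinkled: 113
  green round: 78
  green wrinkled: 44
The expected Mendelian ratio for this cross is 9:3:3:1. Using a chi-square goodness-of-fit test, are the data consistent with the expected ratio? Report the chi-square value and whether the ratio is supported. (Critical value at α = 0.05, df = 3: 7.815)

Expected counts for N = 432 under a 9:3:3:1 ratio (total parts = 16):
  yellow round: 432 × 9/16 = 243
  yellow wrinkled: 432 × 3/16 = 81
  green round: 432 × 3/16 = 81
  green wrinkled: 432 × 1/16 = 27
χ² = Σ (O − E)² / E
  yellow round: (197 − 243)² / 243 = 8.7078
  yellow wrinkled: (113 − 81)² / 81 = 12.6420
  green round: (78 − 81)² / 81 = 0.1111
  green wrinkled: (44 − 27)² / 27 = 10.7037
χ² = 8.7078 + 12.6420 + 0.1111 + 10.7037 = 32.1646 ≈ 32.165
Degrees of freedom = 4 − 1 = 3; critical value at α = 0.05 is 7.815.
Since 32.165 > 7.815, we reject the null hypothesis — the data do not fit the 9:3:3:1 ratio.

32.165; not consistent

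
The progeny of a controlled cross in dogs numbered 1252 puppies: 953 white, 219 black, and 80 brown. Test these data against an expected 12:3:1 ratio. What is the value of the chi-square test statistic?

The 12:3:1 ratio has 16 parts, so with N = 1252 the expected counts are:
  white: 1252 × 12/16 = 939
  black: 1252 × 3/16 = 234.75
  brown: 1252 × 1/16 = 78.25
χ² = Σ (O − E)² / E
  white: (953 − 939)² / 939 = 0.2087
  black: (219 − 234.75)² / 234.75 = 1.0567
  brown: (80 − 78.25)² / 78.25 = 0.0391
χ² = 0.2087 + 1.0567 + 0.0391 = 1.3045 ≈ 1.305

1.305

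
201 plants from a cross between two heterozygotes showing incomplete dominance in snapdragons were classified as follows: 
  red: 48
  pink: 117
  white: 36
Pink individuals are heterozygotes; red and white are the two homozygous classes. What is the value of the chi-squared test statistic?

With incomplete dominance, a heterozygote × heterozygote cross gives a 1:2:1 phenotypic ratio.
Expected counts for N = 201 under a 1:2:1 ratio (total parts = 4):
  red: 201 × 1/4 = 50.25
  pink: 201 × 2/4 = 100.5
  white: 201 × 1/4 = 50.25
χ² = Σ (O − E)² / E
  red: (48 − 50.25)² / 50.25 = 0.1007
  pink: (117 − 100.5)² / 100.5 = 2.7090
  white: (36 − 50.25)² / 50.25 = 4.0410
χ² = 0.1007 + 2.7090 + 4.0410 = 6.8507 ≈ 6.851

6.851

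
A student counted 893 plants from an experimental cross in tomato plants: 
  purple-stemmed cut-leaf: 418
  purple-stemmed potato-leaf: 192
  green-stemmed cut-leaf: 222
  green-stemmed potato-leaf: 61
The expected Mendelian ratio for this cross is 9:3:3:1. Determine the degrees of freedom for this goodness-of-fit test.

3

A goodness-of-fit test with 4 phenotype classes has df = 4 − 1 = 3.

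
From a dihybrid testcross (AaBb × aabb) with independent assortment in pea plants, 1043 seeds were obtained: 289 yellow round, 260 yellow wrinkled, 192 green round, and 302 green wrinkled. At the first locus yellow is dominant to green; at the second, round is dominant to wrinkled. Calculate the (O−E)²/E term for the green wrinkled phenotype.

A dihybrid testcross with independent assortment gives a 1:1:1:1 ratio.
Total ratio parts = 4. Expected numbers out of 1043:
  yellow round: 1043 × 1/4 = 260.75
  yellow wrinkled: 1043 × 1/4 = 260.75
  green round: 1043 × 1/4 = 260.75
  green wrinkled: 1043 × 1/4 = 260.75
Contribution of green wrinkled: (302 − 260.75)² / 260.75 = 6.5256

6.526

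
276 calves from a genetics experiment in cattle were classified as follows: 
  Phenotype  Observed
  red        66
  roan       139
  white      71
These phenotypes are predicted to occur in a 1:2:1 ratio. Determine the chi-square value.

Expected counts for N = 276 under a 1:2:1 ratio (total parts = 4):
  red: 276 × 1/4 = 69
  roan: 276 × 2/4 = 138
  white: 276 × 1/4 = 69
χ² = Σ (O − E)² / E
  red: (66 − 69)² / 69 = 0.1304
  roan: (139 − 138)² / 138 = 0.0072
  white: (71 − 69)² / 69 = 0.0580
χ² = 0.1304 + 0.0072 + 0.0580 = 0.1956 ≈ 0.196

0.196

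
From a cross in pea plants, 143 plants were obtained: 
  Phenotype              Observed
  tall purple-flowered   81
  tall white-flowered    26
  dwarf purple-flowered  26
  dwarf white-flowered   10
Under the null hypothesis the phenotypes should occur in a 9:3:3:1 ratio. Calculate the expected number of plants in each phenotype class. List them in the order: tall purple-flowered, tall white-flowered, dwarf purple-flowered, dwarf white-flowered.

Under the 9:3:3:1 hypothesis (Σ ratio = 16, N = 143):
  tall purple-flowered: 143 × 9/16 = 80.4375
  tall white-flowered: 143 × 3/16 = 26.8125
  dwarf purple-flowered: 143 × 3/16 = 26.8125
  dwarf white-flowered: 143 × 1/16 = 8.9375

80.4375, 26.8125, 26.8125, 8.9375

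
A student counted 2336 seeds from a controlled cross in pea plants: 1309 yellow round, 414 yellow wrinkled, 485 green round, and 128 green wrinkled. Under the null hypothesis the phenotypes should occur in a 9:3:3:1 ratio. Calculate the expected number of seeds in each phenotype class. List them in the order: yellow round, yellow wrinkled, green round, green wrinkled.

1314, 438, 438, 146

The 9:3:3:1 ratio has 16 parts, so with N = 2336 the expected counts are:
  yellow round: 2336 × 9/16 = 1314
  yellow wrinkled: 2336 × 3/16 = 438
  green round: 2336 × 3/16 = 438
  green wrinkled: 2336 × 1/16 = 146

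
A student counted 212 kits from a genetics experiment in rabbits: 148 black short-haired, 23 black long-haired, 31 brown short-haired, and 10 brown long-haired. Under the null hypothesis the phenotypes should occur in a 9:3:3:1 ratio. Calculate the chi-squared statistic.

16.713

Expected counts for N = 212 under a 9:3:3:1 ratio (total parts = 16):
  black short-haired: 212 × 9/16 = 119.25
  black long-haired: 212 × 3/16 = 39.75
  brown short-haired: 212 × 3/16 = 39.75
  brown long-haired: 212 × 1/16 = 13.25
χ² = Σ (O − E)² / E
  black short-haired: (148 − 119.25)² / 119.25 = 6.9313
  black long-haired: (23 − 39.75)² / 39.75 = 7.0582
  brown short-haired: (31 − 39.75)² / 39.75 = 1.9261
  brown long-haired: (10 − 13.25)² / 13.25 = 0.7972
χ² = 6.9313 + 7.0582 + 1.9261 + 0.7972 = 16.7128 ≈ 16.713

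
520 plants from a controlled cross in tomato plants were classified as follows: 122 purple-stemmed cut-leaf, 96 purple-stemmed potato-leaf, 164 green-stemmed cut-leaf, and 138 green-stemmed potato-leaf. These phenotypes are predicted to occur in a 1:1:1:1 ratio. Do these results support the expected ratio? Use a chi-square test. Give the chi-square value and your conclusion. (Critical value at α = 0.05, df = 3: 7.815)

18.769; not consistent

Expected counts for N = 520 under a 1:1:1:1 ratio (total parts = 4):
  purple-stemmed cut-leaf: 520 × 1/4 = 130
  purple-stemmed potato-leaf: 520 × 1/4 = 130
  green-stemmed cut-leaf: 520 × 1/4 = 130
  green-stemmed potato-leaf: 520 × 1/4 = 130
χ² = Σ (O − E)² / E
  purple-stemmed cut-leaf: (122 − 130)² / 130 = 0.4923
  purple-stemmed potato-leaf: (96 − 130)² / 130 = 8.8923
  green-stemmed cut-leaf: (164 − 130)² / 130 = 8.8923
  green-stemmed potato-leaf: (138 − 130)² / 130 = 0.4923
χ² = 0.4923 + 8.8923 + 8.8923 + 0.4923 = 18.7692 ≈ 18.769
Degrees of freedom = 4 − 1 = 3; critical value at α = 0.05 is 7.815.
Since 18.769 > 7.815, we reject the null hypothesis — the data do not fit the 1:1:1:1 ratio.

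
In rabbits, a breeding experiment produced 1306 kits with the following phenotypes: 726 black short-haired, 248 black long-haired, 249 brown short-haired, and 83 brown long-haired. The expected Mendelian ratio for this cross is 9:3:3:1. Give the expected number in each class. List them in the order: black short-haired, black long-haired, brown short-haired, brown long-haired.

734.625, 244.875, 244.875, 81.625

The 9:3:3:1 ratio has 16 parts, so with N = 1306 the expected counts are:
  black short-haired: 1306 × 9/16 = 734.625
  black long-haired: 1306 × 3/16 = 244.875
  brown short-haired: 1306 × 3/16 = 244.875
  brown long-haired: 1306 × 1/16 = 81.625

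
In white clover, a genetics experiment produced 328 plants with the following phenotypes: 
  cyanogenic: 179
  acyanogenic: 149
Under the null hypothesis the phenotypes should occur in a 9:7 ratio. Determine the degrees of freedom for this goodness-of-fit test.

1

A goodness-of-fit test with 2 phenotype classes has df = 2 − 1 = 1.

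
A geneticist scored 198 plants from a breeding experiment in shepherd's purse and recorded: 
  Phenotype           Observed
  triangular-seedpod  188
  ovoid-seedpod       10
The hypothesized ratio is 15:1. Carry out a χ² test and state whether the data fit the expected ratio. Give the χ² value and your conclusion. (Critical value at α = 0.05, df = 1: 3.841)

0.486; consistent

Total ratio parts = 16. Expected numbers out of 198:
  triangular-seedpod: 198 × 15/16 = 185.625
  ovoid-seedpod: 198 × 1/16 = 12.375
χ² = Σ (O − E)² / E
  triangular-seedpod: (188 − 185.625)² / 185.625 = 0.0304
  ovoid-seedpod: (10 − 12.375)² / 12.375 = 0.4558
χ² = 0.0304 + 0.4558 = 0.4862 ≈ 0.486
Degrees of freedom = 2 − 1 = 1; critical value at α = 0.05 is 3.841.
Since 0.486 < 3.841, we fail to reject the null hypothesis — the data are consistent with the 15:1 ratio.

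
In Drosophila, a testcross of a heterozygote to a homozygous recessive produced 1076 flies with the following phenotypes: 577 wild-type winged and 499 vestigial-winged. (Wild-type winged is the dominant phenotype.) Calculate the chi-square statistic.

5.654

A testcross of a heterozygote (Aa × aa) gives a 1:1 phenotypic ratio.
Under the 1:1 hypothesis (Σ ratio = 2, N = 1076):
  wild-type winged: 1076 × 1/2 = 538
  vestigial-winged: 1076 × 1/2 = 538
χ² = Σ (O − E)² / E
  wild-type winged: (577 − 538)² / 538 = 2.8271
  vestigial-winged: (499 − 538)² / 538 = 2.8271
χ² = 2.8271 + 2.8271 = 5.6542 ≈ 5.654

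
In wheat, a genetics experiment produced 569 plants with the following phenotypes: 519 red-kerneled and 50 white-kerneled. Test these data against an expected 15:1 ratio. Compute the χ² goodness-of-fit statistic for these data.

6.252

Total ratio parts = 16. Expected numbers out of 569:
  red-kerneled: 569 × 15/16 = 533.4375
  white-kerneled: 569 × 1/16 = 35.5625
χ² = Σ (O − E)² / E
  red-kerneled: (519 − 533.4375)² / 533.4375 = 0.3908
  white-kerneled: (50 − 35.5625)² / 35.5625 = 5.8613
χ² = 0.3908 + 5.8613 = 6.2521 ≈ 6.252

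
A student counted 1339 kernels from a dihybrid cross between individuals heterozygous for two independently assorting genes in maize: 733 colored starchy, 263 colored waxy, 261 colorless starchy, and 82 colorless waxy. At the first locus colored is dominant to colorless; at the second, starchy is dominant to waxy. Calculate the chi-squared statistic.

A dihybrid F₂ with independent assortment and complete dominance at both loci gives a 9:3:3:1 phenotypic ratio.
Expected counts for N = 1339 under a 9:3:3:1 ratio (total parts = 16):
  colored starchy: 1339 × 9/16 = 753.1875
  colored waxy: 1339 × 3/16 = 251.0625
  colorless starchy: 1339 × 3/16 = 251.0625
  colorless waxy: 1339 × 1/16 = 83.6875
χ² = Σ (O − E)² / E
  colored starchy: (733 − 753.1875)² / 753.1875 = 0.5411
  colored waxy: (263 − 251.0625)² / 251.0625 = 0.5676
  colorless starchy: (261 − 251.0625)² / 251.0625 = 0.3933
  colorless waxy: (82 − 83.6875)² / 83.6875 = 0.0340
χ² = 0.5411 + 0.5676 + 0.3933 + 0.0340 = 1.536

1.536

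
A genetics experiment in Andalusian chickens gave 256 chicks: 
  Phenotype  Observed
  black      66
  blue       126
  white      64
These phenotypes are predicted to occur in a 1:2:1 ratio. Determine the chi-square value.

The 1:2:1 ratio has 4 parts, so with N = 256 the expected counts are:
  black: 256 × 1/4 = 64
  blue: 256 × 2/4 = 128
  white: 256 × 1/4 = 64
χ² = Σ (O − E)² / E
  black: (66 − 64)² / 64 = 0.0625
  blue: (126 − 128)² / 128 = 0.0312
  white: (64 − 64)² / 64 = 0.0000
χ² = 0.0625 + 0.0312 + 0.0000 = 0.0937 ≈ 0.094

0.094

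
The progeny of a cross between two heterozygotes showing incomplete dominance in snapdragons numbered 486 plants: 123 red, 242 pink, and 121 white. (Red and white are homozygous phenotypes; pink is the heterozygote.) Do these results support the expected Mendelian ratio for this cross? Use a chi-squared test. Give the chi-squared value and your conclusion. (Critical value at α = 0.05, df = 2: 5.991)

0.025; consistent

With incomplete dominance, a heterozygote × heterozygote cross gives a 1:2:1 phenotypic ratio.
Expected counts for N = 486 under a 1:2:1 ratio (total parts = 4):
  red: 486 × 1/4 = 121.5
  pink: 486 × 2/4 = 243
  white: 486 × 1/4 = 121.5
χ² = Σ (O − E)² / E
  red: (123 − 121.5)² / 121.5 = 0.0185
  pink: (242 − 243)² / 243 = 0.0041
  white: (121 − 121.5)² / 121.5 = 0.0021
χ² = 0.0185 + 0.0041 + 0.0021 = 0.0247 ≈ 0.025
Degrees of freedom = 3 − 1 = 2; critical value at α = 0.05 is 5.991.
Since 0.025 < 5.991, we fail to reject the null hypothesis — the data are consistent with the 1:2:1 ratio.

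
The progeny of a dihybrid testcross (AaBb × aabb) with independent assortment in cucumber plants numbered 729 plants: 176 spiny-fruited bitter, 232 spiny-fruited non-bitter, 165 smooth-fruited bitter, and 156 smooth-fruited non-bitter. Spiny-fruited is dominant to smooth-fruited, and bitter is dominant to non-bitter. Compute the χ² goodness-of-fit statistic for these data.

A dihybrid testcross with independent assortment gives a 1:1:1:1 ratio.
Total ratio parts = 4. Expected numbers out of 729:
  spiny-fruited bitter: 729 × 1/4 = 182.25
  spiny-fruited non-bitter: 729 × 1/4 = 182.25
  smooth-fruited bitter: 729 × 1/4 = 182.25
  smooth-fruited non-bitter: 729 × 1/4 = 182.25
χ² = Σ (O − E)² / E
  spiny-fruited bitter: (176 − 182.25)² / 182.25 = 0.2143
  spiny-fruited non-bitter: (232 − 182.25)² / 182.25 = 13.5806
  smooth-fruited bitter: (165 − 182.25)² / 182.25 = 1.6327
  smooth-fruited non-bitter: (156 − 182.25)² / 182.25 = 3.7809
χ² = 0.2143 + 13.5806 + 1.6327 + 3.7809 = 19.2085 ≈ 19.209

19.209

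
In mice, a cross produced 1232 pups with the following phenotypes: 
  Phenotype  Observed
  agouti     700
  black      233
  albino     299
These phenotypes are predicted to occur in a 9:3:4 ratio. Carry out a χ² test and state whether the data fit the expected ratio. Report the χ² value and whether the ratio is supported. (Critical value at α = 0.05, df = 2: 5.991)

0.351; consistent

Expected counts for N = 1232 under a 9:3:4 ratio (total parts = 16):
  agouti: 1232 × 9/16 = 693
  black: 1232 × 3/16 = 231
  albino: 1232 × 4/16 = 308
χ² = Σ (O − E)² / E
  agouti: (700 − 693)² / 693 = 0.0707
  black: (233 − 231)² / 231 = 0.0173
  albino: (299 − 308)² / 308 = 0.2630
χ² = 0.0707 + 0.0173 + 0.2630 = 0.351
Degrees of freedom = 3 − 1 = 2; critical value at α = 0.05 is 5.991.
Since 0.351 < 5.991, we fail to reject the null hypothesis — the data are consistent with the 9:3:4 ratio.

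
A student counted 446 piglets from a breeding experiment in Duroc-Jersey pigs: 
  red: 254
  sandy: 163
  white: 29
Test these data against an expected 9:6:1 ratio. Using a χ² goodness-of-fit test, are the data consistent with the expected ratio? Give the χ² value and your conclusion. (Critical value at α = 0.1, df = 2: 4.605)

0.192; consistent

Expected counts for N = 446 under a 9:6:1 ratio (total parts = 16):
  red: 446 × 9/16 = 250.875
  sandy: 446 × 6/16 = 167.25
  white: 446 × 1/16 = 27.875
χ² = Σ (O − E)² / E
  red: (254 − 250.875)² / 250.875 = 0.0389
  sandy: (163 − 167.25)² / 167.25 = 0.1080
  white: (29 − 27.875)² / 27.875 = 0.0454
χ² = 0.0389 + 0.1080 + 0.0454 = 0.1923 ≈ 0.192
Degrees of freedom = 3 − 1 = 2; critical value at α = 0.1 is 4.605.
Since 0.192 < 4.605, we fail to reject the null hypothesis — the data are consistent with the 9:6:1 ratio.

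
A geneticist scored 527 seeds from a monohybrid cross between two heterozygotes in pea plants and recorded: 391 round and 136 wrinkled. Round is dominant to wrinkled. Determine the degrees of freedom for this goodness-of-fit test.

For a monohybrid cross between heterozygotes with complete dominance, the expected phenotypic ratio is 3:1.
A goodness-of-fit test with 2 phenotype classes has df = 2 − 1 = 1.

1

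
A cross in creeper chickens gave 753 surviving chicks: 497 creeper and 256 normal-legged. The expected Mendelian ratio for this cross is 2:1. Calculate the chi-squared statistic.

The 2:1 ratio has 3 parts, so with N = 753 the expected counts are:
  creeper: 753 × 2/3 = 502
  normal-legged: 753 × 1/3 = 251
χ² = Σ (O − E)² / E
  creeper: (497 − 502)² / 502 = 0.0498
  normal-legged: (256 − 251)² / 251 = 0.0996
χ² = 0.0498 + 0.0996 = 0.1494 ≈ 0.149

0.149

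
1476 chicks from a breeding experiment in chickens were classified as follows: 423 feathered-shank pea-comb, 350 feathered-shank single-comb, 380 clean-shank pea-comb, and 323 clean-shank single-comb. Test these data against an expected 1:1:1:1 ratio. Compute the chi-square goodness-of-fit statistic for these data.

14.943

Expected counts for N = 1476 under a 1:1:1:1 ratio (total parts = 4):
  feathered-shank pea-comb: 1476 × 1/4 = 369
  feathered-shank single-comb: 1476 × 1/4 = 369
  clean-shank pea-comb: 1476 × 1/4 = 369
  clean-shank single-comb: 1476 × 1/4 = 369
χ² = Σ (O − E)² / E
  feathered-shank pea-comb: (423 − 369)² / 369 = 7.9024
  feathered-shank single-comb: (350 − 369)² / 369 = 0.9783
  clean-shank pea-comb: (380 − 369)² / 369 = 0.3279
  clean-shank single-comb: (323 − 369)² / 369 = 5.7344
χ² = 7.9024 + 0.9783 + 0.3279 + 5.7344 = 14.943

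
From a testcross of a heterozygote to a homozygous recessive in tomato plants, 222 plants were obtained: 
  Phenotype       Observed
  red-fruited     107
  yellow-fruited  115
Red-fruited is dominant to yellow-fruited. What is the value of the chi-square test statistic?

A testcross of a heterozygote (Aa × aa) gives a 1:1 phenotypic ratio.
Under the 1:1 hypothesis (Σ ratio = 2, N = 222):
  red-fruited: 222 × 1/2 = 111
  yellow-fruited: 222 × 1/2 = 111
χ² = Σ (O − E)² / E
  red-fruited: (107 − 111)² / 111 = 0.1441
  yellow-fruited: (115 − 111)² / 111 = 0.1441
χ² = 0.1441 + 0.1441 = 0.2882 ≈ 0.288

0.288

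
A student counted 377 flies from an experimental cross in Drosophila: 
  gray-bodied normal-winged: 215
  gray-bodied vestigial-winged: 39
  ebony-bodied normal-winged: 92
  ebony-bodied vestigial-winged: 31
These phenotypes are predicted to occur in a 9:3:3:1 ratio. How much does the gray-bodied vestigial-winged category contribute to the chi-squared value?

Expected counts for N = 377 under a 9:3:3:1 ratio (total parts = 16):
  gray-bodied normal-winged: 377 × 9/16 = 212.0625
  gray-bodied vestigial-winged: 377 × 3/16 = 70.6875
  ebony-bodied normal-winged: 377 × 3/16 = 70.6875
  ebony-bodied vestigial-winged: 377 × 1/16 = 23.5625
Contribution of gray-bodied vestigial-winged: (39 − 70.6875)² / 70.6875 = 14.2047

14.205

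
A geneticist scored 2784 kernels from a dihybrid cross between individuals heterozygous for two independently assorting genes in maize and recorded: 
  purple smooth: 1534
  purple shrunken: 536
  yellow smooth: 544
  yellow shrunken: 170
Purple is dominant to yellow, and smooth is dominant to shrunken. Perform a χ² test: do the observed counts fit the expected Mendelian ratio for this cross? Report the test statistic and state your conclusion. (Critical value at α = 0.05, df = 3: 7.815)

2.049; consistent

A dihybrid F₂ with independent assortment and complete dominance at both loci gives a 9:3:3:1 phenotypic ratio.
Under the 9:3:3:1 hypothesis (Σ ratio = 16, N = 2784):
  purple smooth: 2784 × 9/16 = 1566
  purple shrunken: 2784 × 3/16 = 522
  yellow smooth: 2784 × 3/16 = 522
  yellow shrunken: 2784 × 1/16 = 174
χ² = Σ (O − E)² / E
  purple smooth: (1534 − 1566)² / 1566 = 0.6539
  purple shrunken: (536 − 522)² / 522 = 0.3755
  yellow smooth: (544 − 522)² / 522 = 0.9272
  yellow shrunken: (170 − 174)² / 174 = 0.0920
χ² = 0.6539 + 0.3755 + 0.9272 + 0.0920 = 2.0486 ≈ 2.049
Degrees of freedom = 4 − 1 = 3; critical value at α = 0.05 is 7.815.
Since 2.049 < 7.815, we fail to reject the null hypothesis — the data are consistent with the 9:3:3:1 ratio.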